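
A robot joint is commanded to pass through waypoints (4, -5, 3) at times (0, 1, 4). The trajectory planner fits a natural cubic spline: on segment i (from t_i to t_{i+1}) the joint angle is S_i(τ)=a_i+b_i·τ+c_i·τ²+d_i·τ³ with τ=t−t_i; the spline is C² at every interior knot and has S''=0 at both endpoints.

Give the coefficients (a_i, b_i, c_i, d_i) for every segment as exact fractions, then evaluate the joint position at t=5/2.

  seg 0: a=4 b=-251/24 c=0 d=35/24
  seg 1: a=-5 b=-73/12 c=35/8 d=-35/72
S(5/2) = -379/64

Δ: Δ0=-9, Δ1=8/3
row 1: diag=8, rhs=70; c'=3/8, d'=35/4
back: M1=35/4
M: M0=0, M1=35/4, M2=0
seg 0: a=4, c=M0/2=0, d=(M1−M0)/(6·1)=35/24, b=Δ0−h0·(2M0+M1)/6=-251/24
seg 1: a=-5, c=M1/2=35/8, d=(M2−M1)/(6·3)=-35/72, b=Δ1−h1·(2M1+M2)/6=-73/12
t_q=5/2 → seg 1, τ=3/2; S=-5+-73/12·τ+35/8·τ²+-35/72·τ³=-379/64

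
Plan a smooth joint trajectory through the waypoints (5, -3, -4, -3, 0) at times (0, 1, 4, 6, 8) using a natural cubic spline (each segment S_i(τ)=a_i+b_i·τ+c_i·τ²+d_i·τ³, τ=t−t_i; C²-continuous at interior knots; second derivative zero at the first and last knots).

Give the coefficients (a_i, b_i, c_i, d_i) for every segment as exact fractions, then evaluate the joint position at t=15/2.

Δ: Δ0=-8, Δ1=-1/3, Δ2=1/2, Δ3=3/2
row 1: diag=8, rhs=46; c'=3/8, d'=23/4
row 2: denom=10−3·3/8=71/8; d'=(5−3·23/4)/(71/8)=-98/71
row 3: denom=8−2·16/71=536/71; d'=(6−2·-98/71)/(536/71)=311/268
back: M3=311/268
back: M2=-98/71−16/71·311/268=-110/67
back: M1=23/4−3/8·-110/67=853/134
M: M0=0, M1=853/134, M2=-110/67, M3=311/268, M4=0
seg 0: a=5, c=M0/2=0, d=(M1−M0)/(6·1)=853/804, b=Δ0−h0·(2M0+M1)/6=-7285/804
seg 1: a=-3, c=M1/2=853/268, d=(M2−M1)/(6·3)=-1073/2412, b=Δ1−h1·(2M1+M2)/6=-2363/402
seg 2: a=-4, c=M2/2=-55/67, d=(M3−M2)/(6·2)=751/3216, b=Δ2−h2·(2M2+M3)/6=971/804
seg 3: a=-3, c=M3/2=311/536, d=(M4−M3)/(6·2)=-311/3216, b=Δ3−h3·(2M3+M4)/6=146/201
t_q=15/2 → seg 3, τ=3/2; S=-3+146/201·τ+311/536·τ²+-311/3216·τ³=-7987/8576

  seg 0: a=5 b=-7285/804 c=0 d=853/804
  seg 1: a=-3 b=-2363/402 c=853/268 d=-1073/2412
  seg 2: a=-4 b=971/804 c=-55/67 d=751/3216
  seg 3: a=-3 b=146/201 c=311/536 d=-311/3216
S(15/2) = -7987/8576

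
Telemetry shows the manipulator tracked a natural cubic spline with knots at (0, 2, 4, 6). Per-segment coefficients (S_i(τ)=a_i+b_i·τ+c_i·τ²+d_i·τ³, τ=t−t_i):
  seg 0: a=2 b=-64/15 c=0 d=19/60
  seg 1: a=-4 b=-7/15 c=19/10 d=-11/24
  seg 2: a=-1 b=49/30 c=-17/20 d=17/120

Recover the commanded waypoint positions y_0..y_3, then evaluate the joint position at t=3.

y_0=2 y_1=-4 y_2=-1 y_3=0
S(3) = -121/40

y_0 = S_0(0) = a_0 = 2
y_1 = S_1(0) = a_1 = -4
y_2 = S_2(0) = a_2 = -1
y_3 = S_2(2) = 0
t_q=3 is in segment 1 (τ=1); S_1(τ)=-121/40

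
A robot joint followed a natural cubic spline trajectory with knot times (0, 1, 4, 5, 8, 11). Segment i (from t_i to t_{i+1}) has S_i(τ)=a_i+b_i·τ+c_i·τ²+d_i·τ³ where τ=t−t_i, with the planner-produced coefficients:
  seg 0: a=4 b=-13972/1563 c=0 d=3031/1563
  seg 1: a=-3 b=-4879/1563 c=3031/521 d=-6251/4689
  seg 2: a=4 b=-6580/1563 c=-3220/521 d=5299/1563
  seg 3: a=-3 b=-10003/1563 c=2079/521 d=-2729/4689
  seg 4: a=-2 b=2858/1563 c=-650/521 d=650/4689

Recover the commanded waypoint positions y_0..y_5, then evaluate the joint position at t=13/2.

y_0=4 y_1=-3 y_2=4 y_3=-3 y_4=-2 y_5=-4
S(13/2) = -23281/4168

y_0 = S_0(0) = a_0 = 4
y_1 = S_1(0) = a_1 = -3
y_2 = S_2(0) = a_2 = 4
y_3 = S_3(0) = a_3 = -3
y_4 = S_4(0) = a_4 = -2
y_5 = S_4(3) = -4
t_q=13/2 is in segment 3 (τ=3/2); S_3(τ)=-23281/4168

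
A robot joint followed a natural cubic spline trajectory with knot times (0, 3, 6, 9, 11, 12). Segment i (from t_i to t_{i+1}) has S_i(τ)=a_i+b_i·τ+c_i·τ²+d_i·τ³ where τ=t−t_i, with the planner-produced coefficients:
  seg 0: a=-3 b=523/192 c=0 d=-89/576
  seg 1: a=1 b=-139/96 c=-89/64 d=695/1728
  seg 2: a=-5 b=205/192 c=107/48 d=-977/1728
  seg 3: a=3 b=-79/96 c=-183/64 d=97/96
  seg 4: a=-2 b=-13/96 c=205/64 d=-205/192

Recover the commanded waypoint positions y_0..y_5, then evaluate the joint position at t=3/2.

y_0 = S_0(0) = a_0 = -3
y_1 = S_1(0) = a_1 = 1
y_2 = S_2(0) = a_2 = -5
y_3 = S_3(0) = a_3 = 3
y_4 = S_4(0) = a_4 = -2
y_5 = S_4(1) = 0
t_q=3/2 is in segment 0 (τ=3/2); S_0(τ)=289/512

y_0=-3 y_1=1 y_2=-5 y_3=3 y_4=-2 y_5=0
S(3/2) = 289/512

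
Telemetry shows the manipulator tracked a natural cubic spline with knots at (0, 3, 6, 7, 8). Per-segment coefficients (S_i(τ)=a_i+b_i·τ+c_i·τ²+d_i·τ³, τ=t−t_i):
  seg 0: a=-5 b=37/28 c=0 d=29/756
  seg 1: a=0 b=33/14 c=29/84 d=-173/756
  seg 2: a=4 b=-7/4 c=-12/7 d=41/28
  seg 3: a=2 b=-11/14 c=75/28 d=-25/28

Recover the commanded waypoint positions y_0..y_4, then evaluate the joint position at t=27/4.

y_0 = S_0(0) = a_0 = -5
y_1 = S_1(0) = a_1 = 0
y_2 = S_2(0) = a_2 = 4
y_3 = S_3(0) = a_3 = 2
y_4 = S_3(1) = 3
t_q=27/4 is in segment 2 (τ=3/4); S_2(τ)=4195/1792

y_0=-5 y_1=0 y_2=4 y_3=2 y_4=3
S(27/4) = 4195/1792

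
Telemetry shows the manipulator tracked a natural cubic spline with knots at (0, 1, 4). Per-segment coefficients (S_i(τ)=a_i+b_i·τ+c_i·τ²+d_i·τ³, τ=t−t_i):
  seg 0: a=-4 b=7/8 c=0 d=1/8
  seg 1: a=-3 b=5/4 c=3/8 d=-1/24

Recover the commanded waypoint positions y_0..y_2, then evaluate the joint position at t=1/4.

y_0 = S_0(0) = a_0 = -4
y_1 = S_1(0) = a_1 = -3
y_2 = S_1(3) = 3
t_q=1/4 is in segment 0 (τ=1/4); S_0(τ)=-1935/512

y_0=-4 y_1=-3 y_2=3
S(1/4) = -1935/512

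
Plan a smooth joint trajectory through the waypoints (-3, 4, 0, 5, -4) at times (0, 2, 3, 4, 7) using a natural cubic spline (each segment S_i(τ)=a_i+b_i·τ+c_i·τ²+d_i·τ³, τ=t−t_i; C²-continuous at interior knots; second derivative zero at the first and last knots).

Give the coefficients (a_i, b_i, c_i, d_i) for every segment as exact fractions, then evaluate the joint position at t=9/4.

Δ: Δ0=7/2, Δ1=-4, Δ2=5, Δ3=-3
row 1: diag=6, rhs=-45; c'=1/6, d'=-15/2
row 2: denom=4−1·1/6=23/6; d'=(54−1·-15/2)/(23/6)=369/23
row 3: denom=8−1·6/23=178/23; d'=(-48−1·369/23)/(178/23)=-1473/178
back: M3=-1473/178
back: M2=369/23−6/23·-1473/178=1620/89
back: M1=-15/2−1/6·1620/89=-1875/178
M: M0=0, M1=-1875/178, M2=1620/89, M3=-1473/178, M4=0
seg 0: a=-3, c=M0/2=0, d=(M1−M0)/(6·2)=-625/712, b=Δ0−h0·(2M0+M1)/6=624/89
seg 1: a=4, c=M1/2=-1875/356, d=(M2−M1)/(6·1)=1705/356, b=Δ1−h1·(2M1+M2)/6=-627/178
seg 2: a=0, c=M2/2=810/89, d=(M3−M2)/(6·1)=-1571/356, b=Δ2−h2·(2M2+M3)/6=111/356
seg 3: a=5, c=M3/2=-1473/356, d=(M4−M3)/(6·3)=491/1068, b=Δ3−h3·(2M3+M4)/6=939/178
t_q=9/4 → seg 1, τ=1/4; S=4+-627/178·τ+-1875/356·τ²+1705/356·τ³=65277/22784

  seg 0: a=-3 b=624/89 c=0 d=-625/712
  seg 1: a=4 b=-627/178 c=-1875/356 d=1705/356
  seg 2: a=0 b=111/356 c=810/89 d=-1571/356
  seg 3: a=5 b=939/178 c=-1473/356 d=491/1068
S(9/4) = 65277/22784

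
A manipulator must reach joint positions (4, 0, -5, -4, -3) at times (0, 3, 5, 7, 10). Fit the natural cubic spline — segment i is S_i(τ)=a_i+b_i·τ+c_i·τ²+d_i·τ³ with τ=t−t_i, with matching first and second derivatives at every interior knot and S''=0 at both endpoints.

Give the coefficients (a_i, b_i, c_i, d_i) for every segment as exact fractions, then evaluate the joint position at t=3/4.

Δ: Δ0=-4/3, Δ1=-5/2, Δ2=1/2, Δ3=1/3
row 1: diag=10, rhs=-7; c'=1/5, d'=-7/10
row 2: denom=8−2·1/5=38/5; d'=(18−2·-7/10)/(38/5)=97/38
row 3: denom=10−2·5/19=180/19; d'=(-1−2·97/38)/(180/19)=-29/45
back: M3=-29/45
back: M2=97/38−5/19·-29/45=49/18
back: M1=-7/10−1/5·49/18=-56/45
M: M0=0, M1=-56/45, M2=49/18, M3=-29/45, M4=0
seg 0: a=4, c=M0/2=0, d=(M1−M0)/(6·3)=-28/405, b=Δ0−h0·(2M0+M1)/6=-32/45
seg 1: a=0, c=M1/2=-28/45, d=(M2−M1)/(6·2)=119/360, b=Δ1−h1·(2M1+M2)/6=-116/45
seg 2: a=-5, c=M2/2=49/36, d=(M3−M2)/(6·2)=-101/360, b=Δ2−h2·(2M2+M3)/6=-11/10
seg 3: a=-4, c=M3/2=-29/90, d=(M4−M3)/(6·3)=29/810, b=Δ3−h3·(2M3+M4)/6=44/45
t_q=3/4 → seg 0, τ=3/4; S=4+-32/45·τ+0·τ²+-28/405·τ³=55/16

  seg 0: a=4 b=-32/45 c=0 d=-28/405
  seg 1: a=0 b=-116/45 c=-28/45 d=119/360
  seg 2: a=-5 b=-11/10 c=49/36 d=-101/360
  seg 3: a=-4 b=44/45 c=-29/90 d=29/810
S(3/4) = 55/16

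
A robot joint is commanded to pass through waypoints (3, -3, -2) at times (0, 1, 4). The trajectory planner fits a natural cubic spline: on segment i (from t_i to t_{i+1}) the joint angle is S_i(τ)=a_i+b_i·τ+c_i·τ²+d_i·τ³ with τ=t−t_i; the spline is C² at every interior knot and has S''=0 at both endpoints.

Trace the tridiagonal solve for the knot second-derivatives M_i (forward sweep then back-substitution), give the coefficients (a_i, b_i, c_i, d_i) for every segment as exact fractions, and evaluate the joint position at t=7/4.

Δ: Δ0=-6, Δ1=1/3
row 1: diag=8, rhs=38; c'=3/8, d'=19/4
back: M1=19/4
M: M0=0, M1=19/4, M2=0
seg 0: a=3, c=M0/2=0, d=(M1−M0)/(6·1)=19/24, b=Δ0−h0·(2M0+M1)/6=-163/24
seg 1: a=-3, c=M1/2=19/8, d=(M2−M1)/(6·3)=-19/72, b=Δ1−h1·(2M1+M2)/6=-53/12
t_q=7/4 → seg 1, τ=3/4; S=-3+-53/12·τ+19/8·τ²+-19/72·τ³=-2605/512

  seg 0: a=3 b=-163/24 c=0 d=19/24
  seg 1: a=-3 b=-53/12 c=19/8 d=-19/72
S(7/4) = -2605/512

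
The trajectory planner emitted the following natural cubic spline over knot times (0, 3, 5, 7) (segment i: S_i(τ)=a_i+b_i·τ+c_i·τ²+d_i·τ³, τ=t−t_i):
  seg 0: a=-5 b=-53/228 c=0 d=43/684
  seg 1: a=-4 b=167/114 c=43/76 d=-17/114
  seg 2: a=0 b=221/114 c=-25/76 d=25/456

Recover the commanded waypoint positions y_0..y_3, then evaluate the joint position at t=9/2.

y_0=-5 y_1=-4 y_2=0 y_3=3
S(9/2) = -157/152

y_0 = S_0(0) = a_0 = -5
y_1 = S_1(0) = a_1 = -4
y_2 = S_2(0) = a_2 = 0
y_3 = S_2(2) = 3
t_q=9/2 is in segment 1 (τ=3/2); S_1(τ)=-157/152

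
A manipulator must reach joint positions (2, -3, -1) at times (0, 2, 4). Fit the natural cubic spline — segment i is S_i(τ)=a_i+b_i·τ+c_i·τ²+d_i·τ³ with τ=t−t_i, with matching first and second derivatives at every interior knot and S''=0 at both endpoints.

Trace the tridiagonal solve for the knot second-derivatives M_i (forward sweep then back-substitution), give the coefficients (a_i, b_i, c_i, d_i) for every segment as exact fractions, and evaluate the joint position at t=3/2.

  seg 0: a=2 b=-27/8 c=0 d=7/32
  seg 1: a=-3 b=-3/4 c=21/16 d=-7/32
S(3/2) = -595/256

Δ: Δ0=-5/2, Δ1=1
row 1: diag=8, rhs=21; c'=1/4, d'=21/8
back: M1=21/8
M: M0=0, M1=21/8, M2=0
seg 0: a=2, c=M0/2=0, d=(M1−M0)/(6·2)=7/32, b=Δ0−h0·(2M0+M1)/6=-27/8
seg 1: a=-3, c=M1/2=21/16, d=(M2−M1)/(6·2)=-7/32, b=Δ1−h1·(2M1+M2)/6=-3/4
t_q=3/2 → seg 0, τ=3/2; S=2+-27/8·τ+0·τ²+7/32·τ³=-595/256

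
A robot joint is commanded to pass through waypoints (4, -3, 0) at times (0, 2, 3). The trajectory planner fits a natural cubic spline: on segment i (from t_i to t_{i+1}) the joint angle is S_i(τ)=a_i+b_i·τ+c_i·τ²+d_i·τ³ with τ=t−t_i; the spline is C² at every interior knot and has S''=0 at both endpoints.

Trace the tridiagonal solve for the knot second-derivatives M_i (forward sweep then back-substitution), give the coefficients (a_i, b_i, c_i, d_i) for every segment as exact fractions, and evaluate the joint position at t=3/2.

  seg 0: a=4 b=-17/3 c=0 d=13/24
  seg 1: a=-3 b=5/6 c=13/4 d=-13/12
S(3/2) = -171/64

Δ: Δ0=-7/2, Δ1=3
row 1: diag=6, rhs=39; c'=1/6, d'=13/2
back: M1=13/2
M: M0=0, M1=13/2, M2=0
seg 0: a=4, c=M0/2=0, d=(M1−M0)/(6·2)=13/24, b=Δ0−h0·(2M0+M1)/6=-17/3
seg 1: a=-3, c=M1/2=13/4, d=(M2−M1)/(6·1)=-13/12, b=Δ1−h1·(2M1+M2)/6=5/6
t_q=3/2 → seg 0, τ=3/2; S=4+-17/3·τ+0·τ²+13/24·τ³=-171/64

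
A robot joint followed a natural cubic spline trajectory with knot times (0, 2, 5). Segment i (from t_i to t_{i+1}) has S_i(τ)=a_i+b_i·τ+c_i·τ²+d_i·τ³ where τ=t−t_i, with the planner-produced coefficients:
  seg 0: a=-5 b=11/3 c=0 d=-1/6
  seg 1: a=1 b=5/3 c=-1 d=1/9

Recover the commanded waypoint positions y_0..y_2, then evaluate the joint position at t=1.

y_0=-5 y_1=1 y_2=0
S(1) = -3/2

y_0 = S_0(0) = a_0 = -5
y_1 = S_1(0) = a_1 = 1
y_2 = S_1(3) = 0
t_q=1 is in segment 0 (τ=1); S_0(τ)=-3/2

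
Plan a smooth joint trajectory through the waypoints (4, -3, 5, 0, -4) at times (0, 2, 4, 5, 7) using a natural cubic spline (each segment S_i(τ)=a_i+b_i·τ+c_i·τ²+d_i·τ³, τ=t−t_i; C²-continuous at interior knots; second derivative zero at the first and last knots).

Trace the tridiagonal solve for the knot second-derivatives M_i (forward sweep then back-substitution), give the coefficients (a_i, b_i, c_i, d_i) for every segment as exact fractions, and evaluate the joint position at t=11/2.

Δ: Δ0=-7/2, Δ1=4, Δ2=-5, Δ3=-2
row 1: diag=8, rhs=45; c'=1/4, d'=45/8
row 2: denom=6−2·1/4=11/2; d'=(-54−2·45/8)/(11/2)=-261/22
row 3: denom=6−1·2/11=64/11; d'=(18−1·-261/22)/(64/11)=657/128
back: M3=657/128
back: M2=-261/22−2/11·657/128=-819/64
back: M1=45/8−1/4·-819/64=2259/256
M: M0=0, M1=2259/256, M2=-819/64, M3=657/128, M4=0
seg 0: a=4, c=M0/2=0, d=(M1−M0)/(6·2)=753/1024, b=Δ0−h0·(2M0+M1)/6=-1649/256
seg 1: a=-3, c=M1/2=2259/512, d=(M2−M1)/(6·2)=-1845/1024, b=Δ1−h1·(2M1+M2)/6=305/128
seg 2: a=5, c=M2/2=-819/128, d=(M3−M2)/(6·1)=765/256, b=Δ2−h2·(2M2+M3)/6=-407/256
seg 3: a=0, c=M3/2=657/256, d=(M4−M3)/(6·2)=-219/512, b=Δ3−h3·(2M3+M4)/6=-347/64
t_q=11/2 → seg 3, τ=1/2; S=0+-347/64·τ+657/256·τ²+-219/512·τ³=-8695/4096

  seg 0: a=4 b=-1649/256 c=0 d=753/1024
  seg 1: a=-3 b=305/128 c=2259/512 d=-1845/1024
  seg 2: a=5 b=-407/256 c=-819/128 d=765/256
  seg 3: a=0 b=-347/64 c=657/256 d=-219/512
S(11/2) = -8695/4096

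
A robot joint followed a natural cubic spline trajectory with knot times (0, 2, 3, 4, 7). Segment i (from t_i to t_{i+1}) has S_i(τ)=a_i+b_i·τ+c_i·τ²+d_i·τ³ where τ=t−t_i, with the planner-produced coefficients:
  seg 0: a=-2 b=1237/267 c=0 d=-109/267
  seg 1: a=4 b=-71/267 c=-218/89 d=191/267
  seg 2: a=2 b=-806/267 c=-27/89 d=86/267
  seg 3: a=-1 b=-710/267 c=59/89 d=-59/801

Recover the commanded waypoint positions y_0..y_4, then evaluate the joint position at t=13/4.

y_0=-2 y_1=4 y_2=2 y_3=-1 y_4=-5
S(13/4) = 3507/2848

y_0 = S_0(0) = a_0 = -2
y_1 = S_1(0) = a_1 = 4
y_2 = S_2(0) = a_2 = 2
y_3 = S_3(0) = a_3 = -1
y_4 = S_3(3) = -5
t_q=13/4 is in segment 2 (τ=1/4); S_2(τ)=3507/2848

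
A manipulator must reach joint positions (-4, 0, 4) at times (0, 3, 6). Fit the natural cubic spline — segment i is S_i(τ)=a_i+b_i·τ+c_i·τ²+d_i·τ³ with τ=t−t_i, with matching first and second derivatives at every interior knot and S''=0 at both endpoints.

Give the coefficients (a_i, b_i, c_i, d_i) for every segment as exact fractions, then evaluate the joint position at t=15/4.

  seg 0: a=-4 b=4/3 c=0 d=0
  seg 1: a=0 b=4/3 c=0 d=0
S(15/4) = 1

Δ: Δ0=4/3, Δ1=4/3
row 1: diag=12, rhs=0; c'=1/4, d'=0
back: M1=0
M: M0=0, M1=0, M2=0
seg 0: a=-4, c=M0/2=0, d=(M1−M0)/(6·3)=0, b=Δ0−h0·(2M0+M1)/6=4/3
seg 1: a=0, c=M1/2=0, d=(M2−M1)/(6·3)=0, b=Δ1−h1·(2M1+M2)/6=4/3
t_q=15/4 → seg 1, τ=3/4; S=0+4/3·τ+0·τ²+0·τ³=1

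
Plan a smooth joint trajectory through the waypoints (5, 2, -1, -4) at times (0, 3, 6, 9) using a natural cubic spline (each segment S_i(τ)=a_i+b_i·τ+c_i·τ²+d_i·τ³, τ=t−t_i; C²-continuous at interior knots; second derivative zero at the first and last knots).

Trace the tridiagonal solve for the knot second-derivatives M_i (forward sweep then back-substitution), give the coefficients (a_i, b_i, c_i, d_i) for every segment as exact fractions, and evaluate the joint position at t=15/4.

  seg 0: a=5 b=-1 c=0 d=0
  seg 1: a=2 b=-1 c=0 d=0
  seg 2: a=-1 b=-1 c=0 d=0
S(15/4) = 5/4

Δ: Δ0=-1, Δ1=-1, Δ2=-1
row 1: diag=12, rhs=0; c'=1/4, d'=0
row 2: denom=12−3·1/4=45/4; d'=(0−3·0)/(45/4)=0
back: M2=0
back: M1=0−1/4·0=0
M: M0=0, M1=0, M2=0, M3=0
seg 0: a=5, c=M0/2=0, d=(M1−M0)/(6·3)=0, b=Δ0−h0·(2M0+M1)/6=-1
seg 1: a=2, c=M1/2=0, d=(M2−M1)/(6·3)=0, b=Δ1−h1·(2M1+M2)/6=-1
seg 2: a=-1, c=M2/2=0, d=(M3−M2)/(6·3)=0, b=Δ2−h2·(2M2+M3)/6=-1
t_q=15/4 → seg 1, τ=3/4; S=2+-1·τ+0·τ²+0·τ³=5/4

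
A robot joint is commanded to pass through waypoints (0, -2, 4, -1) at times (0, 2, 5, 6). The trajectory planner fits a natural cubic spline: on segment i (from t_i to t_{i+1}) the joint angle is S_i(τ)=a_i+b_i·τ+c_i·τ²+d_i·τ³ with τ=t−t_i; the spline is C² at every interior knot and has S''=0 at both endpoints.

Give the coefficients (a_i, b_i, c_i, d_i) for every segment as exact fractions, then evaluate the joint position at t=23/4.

Δ: Δ0=-1, Δ1=2, Δ2=-5
row 1: diag=10, rhs=18; c'=3/10, d'=9/5
row 2: denom=8−3·3/10=71/10; d'=(-42−3·9/5)/(71/10)=-474/71
back: M2=-474/71
back: M1=9/5−3/10·-474/71=270/71
M: M0=0, M1=270/71, M2=-474/71, M3=0
seg 0: a=0, c=M0/2=0, d=(M1−M0)/(6·2)=45/142, b=Δ0−h0·(2M0+M1)/6=-161/71
seg 1: a=-2, c=M1/2=135/71, d=(M2−M1)/(6·3)=-124/213, b=Δ1−h1·(2M1+M2)/6=109/71
seg 2: a=4, c=M2/2=-237/71, d=(M3−M2)/(6·1)=79/71, b=Δ2−h2·(2M2+M3)/6=-197/71
t_q=23/4 → seg 2, τ=3/4; S=4+-197/71·τ+-237/71·τ²+79/71·τ³=2321/4544

  seg 0: a=0 b=-161/71 c=0 d=45/142
  seg 1: a=-2 b=109/71 c=135/71 d=-124/213
  seg 2: a=4 b=-197/71 c=-237/71 d=79/71
S(23/4) = 2321/4544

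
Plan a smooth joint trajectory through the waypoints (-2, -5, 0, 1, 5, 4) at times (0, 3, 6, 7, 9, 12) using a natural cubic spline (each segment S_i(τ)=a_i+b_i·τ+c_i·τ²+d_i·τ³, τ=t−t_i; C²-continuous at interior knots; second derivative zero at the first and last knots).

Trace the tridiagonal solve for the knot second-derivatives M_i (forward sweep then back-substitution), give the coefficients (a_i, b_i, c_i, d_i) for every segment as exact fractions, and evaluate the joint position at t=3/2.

  seg 0: a=-2 b=-727/396 c=0 d=331/3564
  seg 1: a=-5 b=133/198 c=331/396 d=-599/3564
  seg 2: a=0 b=455/396 c=-67/99 d=19/36
  seg 3: a=1 b=91/66 c=359/396 d=-59/198
  seg 4: a=5 b=283/198 c=-349/396 d=349/3564
S(3/2) = -1563/352

Δ: Δ0=-1, Δ1=5/3, Δ2=1, Δ3=2, Δ4=-1/3
row 1: diag=12, rhs=16; c'=1/4, d'=4/3
row 2: denom=8−3·1/4=29/4; d'=(-4−3·4/3)/(29/4)=-32/29
row 3: denom=6−1·4/29=170/29; d'=(6−1·-32/29)/(170/29)=103/85
row 4: denom=10−2·29/85=792/85; d'=(-14−2·103/85)/(792/85)=-349/198
back: M4=-349/198
back: M3=103/85−29/85·-349/198=359/198
back: M2=-32/29−4/29·359/198=-134/99
back: M1=4/3−1/4·-134/99=331/198
M: M0=0, M1=331/198, M2=-134/99, M3=359/198, M4=-349/198, M5=0
seg 0: a=-2, c=M0/2=0, d=(M1−M0)/(6·3)=331/3564, b=Δ0−h0·(2M0+M1)/6=-727/396
seg 1: a=-5, c=M1/2=331/396, d=(M2−M1)/(6·3)=-599/3564, b=Δ1−h1·(2M1+M2)/6=133/198
seg 2: a=0, c=M2/2=-67/99, d=(M3−M2)/(6·1)=19/36, b=Δ2−h2·(2M2+M3)/6=455/396
seg 3: a=1, c=M3/2=359/396, d=(M4−M3)/(6·2)=-59/198, b=Δ3−h3·(2M3+M4)/6=91/66
seg 4: a=5, c=M4/2=-349/396, d=(M5−M4)/(6·3)=349/3564, b=Δ4−h4·(2M4+M5)/6=283/198
t_q=3/2 → seg 0, τ=3/2; S=-2+-727/396·τ+0·τ²+331/3564·τ³=-1563/352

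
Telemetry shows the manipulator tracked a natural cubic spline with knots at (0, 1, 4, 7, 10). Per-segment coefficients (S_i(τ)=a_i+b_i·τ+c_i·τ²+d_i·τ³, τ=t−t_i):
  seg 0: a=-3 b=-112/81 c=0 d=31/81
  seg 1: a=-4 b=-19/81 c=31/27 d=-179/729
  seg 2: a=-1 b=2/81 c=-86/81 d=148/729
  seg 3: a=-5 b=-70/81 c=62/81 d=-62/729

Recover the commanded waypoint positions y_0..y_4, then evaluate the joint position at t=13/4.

y_0 = S_0(0) = a_0 = -3
y_1 = S_1(0) = a_1 = -4
y_2 = S_2(0) = a_2 = -1
y_3 = S_3(0) = a_3 = -5
y_4 = S_3(3) = -3
t_q=13/4 is in segment 1 (τ=9/4); S_1(τ)=-871/576

y_0=-3 y_1=-4 y_2=-1 y_3=-5 y_4=-3
S(13/4) = -871/576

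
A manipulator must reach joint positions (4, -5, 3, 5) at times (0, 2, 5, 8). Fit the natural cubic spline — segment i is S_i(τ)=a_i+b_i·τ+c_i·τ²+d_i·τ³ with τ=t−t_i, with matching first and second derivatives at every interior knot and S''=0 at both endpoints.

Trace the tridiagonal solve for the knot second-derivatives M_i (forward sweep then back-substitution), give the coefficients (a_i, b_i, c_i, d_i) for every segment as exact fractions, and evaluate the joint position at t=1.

Δ: Δ0=-9/2, Δ1=8/3, Δ2=2/3
row 1: diag=10, rhs=43; c'=3/10, d'=43/10
row 2: denom=12−3·3/10=111/10; d'=(-12−3·43/10)/(111/10)=-83/37
back: M2=-83/37
back: M1=43/10−3/10·-83/37=184/37
M: M0=0, M1=184/37, M2=-83/37, M3=0
seg 0: a=4, c=M0/2=0, d=(M1−M0)/(6·2)=46/111, b=Δ0−h0·(2M0+M1)/6=-1367/222
seg 1: a=-5, c=M1/2=92/37, d=(M2−M1)/(6·3)=-89/222, b=Δ1−h1·(2M1+M2)/6=-263/222
seg 2: a=3, c=M2/2=-83/74, d=(M3−M2)/(6·3)=83/666, b=Δ2−h2·(2M2+M3)/6=323/111
t_q=1 → seg 0, τ=1; S=4+-1367/222·τ+0·τ²+46/111·τ³=-129/74

  seg 0: a=4 b=-1367/222 c=0 d=46/111
  seg 1: a=-5 b=-263/222 c=92/37 d=-89/222
  seg 2: a=3 b=323/111 c=-83/74 d=83/666
S(1) = -129/74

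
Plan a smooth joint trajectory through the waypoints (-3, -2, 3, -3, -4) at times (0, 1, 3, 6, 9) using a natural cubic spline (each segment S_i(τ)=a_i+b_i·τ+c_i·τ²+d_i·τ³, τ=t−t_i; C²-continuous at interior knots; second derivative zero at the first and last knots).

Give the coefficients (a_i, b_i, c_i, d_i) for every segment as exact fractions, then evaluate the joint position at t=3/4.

  seg 0: a=-3 b=667/1236 c=0 d=569/1236
  seg 1: a=-2 b=1187/618 c=569/412 d=-1349/2472
  seg 2: a=3 b=277/309 c=-195/103 d=860/2781
  seg 3: a=-3 b=-653/309 c=275/309 d=-275/2781
S(3/4) = -63311/26368

Δ: Δ0=1, Δ1=5/2, Δ2=-2, Δ3=-1/3
row 1: diag=6, rhs=9; c'=1/3, d'=3/2
row 2: denom=10−2·1/3=28/3; d'=(-27−2·3/2)/(28/3)=-45/14
row 3: denom=12−3·9/28=309/28; d'=(10−3·-45/14)/(309/28)=550/309
back: M3=550/309
back: M2=-45/14−9/28·550/309=-390/103
back: M1=3/2−1/3·-390/103=569/206
M: M0=0, M1=569/206, M2=-390/103, M3=550/309, M4=0
seg 0: a=-3, c=M0/2=0, d=(M1−M0)/(6·1)=569/1236, b=Δ0−h0·(2M0+M1)/6=667/1236
seg 1: a=-2, c=M1/2=569/412, d=(M2−M1)/(6·2)=-1349/2472, b=Δ1−h1·(2M1+M2)/6=1187/618
seg 2: a=3, c=M2/2=-195/103, d=(M3−M2)/(6·3)=860/2781, b=Δ2−h2·(2M2+M3)/6=277/309
seg 3: a=-3, c=M3/2=275/309, d=(M4−M3)/(6·3)=-275/2781, b=Δ3−h3·(2M3+M4)/6=-653/309
t_q=3/4 → seg 0, τ=3/4; S=-3+667/1236·τ+0·τ²+569/1236·τ³=-63311/26368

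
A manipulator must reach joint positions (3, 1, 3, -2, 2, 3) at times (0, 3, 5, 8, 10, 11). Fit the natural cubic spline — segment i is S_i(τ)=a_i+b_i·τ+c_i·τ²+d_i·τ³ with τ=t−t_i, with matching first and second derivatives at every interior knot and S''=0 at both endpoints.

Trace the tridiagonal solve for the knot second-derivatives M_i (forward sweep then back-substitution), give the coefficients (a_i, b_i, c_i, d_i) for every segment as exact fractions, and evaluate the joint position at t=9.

  seg 0: a=3 b=-3541/2418 c=0 d=643/7254
  seg 1: a=1 b=1123/1209 c=643/806 d=-1843/4836
  seg 2: a=3 b=-548/1209 c=-600/403 d=437/1209
  seg 3: a=-2 b=451/1209 c=711/403 d=-2299/4836
  seg 4: a=2 b=2086/1209 c=-877/806 d=877/2418
S(9) = -545/1612

Δ: Δ0=-2/3, Δ1=1, Δ2=-5/3, Δ3=2, Δ4=1
row 1: diag=10, rhs=10; c'=1/5, d'=1
row 2: denom=10−2·1/5=48/5; d'=(-16−2·1)/(48/5)=-15/8
row 3: denom=10−3·5/16=145/16; d'=(22−3·-15/8)/(145/16)=442/145
row 4: denom=6−2·32/145=806/145; d'=(-6−2·442/145)/(806/145)=-877/403
back: M4=-877/403
back: M3=442/145−32/145·-877/403=1422/403
back: M2=-15/8−5/16·1422/403=-1200/403
back: M1=1−1/5·-1200/403=643/403
M: M0=0, M1=643/403, M2=-1200/403, M3=1422/403, M4=-877/403, M5=0
seg 0: a=3, c=M0/2=0, d=(M1−M0)/(6·3)=643/7254, b=Δ0−h0·(2M0+M1)/6=-3541/2418
seg 1: a=1, c=M1/2=643/806, d=(M2−M1)/(6·2)=-1843/4836, b=Δ1−h1·(2M1+M2)/6=1123/1209
seg 2: a=3, c=M2/2=-600/403, d=(M3−M2)/(6·3)=437/1209, b=Δ2−h2·(2M2+M3)/6=-548/1209
seg 3: a=-2, c=M3/2=711/403, d=(M4−M3)/(6·2)=-2299/4836, b=Δ3−h3·(2M3+M4)/6=451/1209
seg 4: a=2, c=M4/2=-877/806, d=(M5−M4)/(6·1)=877/2418, b=Δ4−h4·(2M4+M5)/6=2086/1209
t_q=9 → seg 3, τ=1; S=-2+451/1209·τ+711/403·τ²+-2299/4836·τ³=-545/1612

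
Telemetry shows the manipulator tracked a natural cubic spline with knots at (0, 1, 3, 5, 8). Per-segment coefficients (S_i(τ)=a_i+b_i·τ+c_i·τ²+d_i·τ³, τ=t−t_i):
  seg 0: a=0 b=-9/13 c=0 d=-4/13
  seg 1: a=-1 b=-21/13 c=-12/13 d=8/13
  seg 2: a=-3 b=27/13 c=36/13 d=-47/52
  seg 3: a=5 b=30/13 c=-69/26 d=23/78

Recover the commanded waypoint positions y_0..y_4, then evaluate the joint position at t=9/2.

y_0=0 y_1=-1 y_2=-3 y_3=5 y_4=-4
S(9/2) = 1371/416

y_0 = S_0(0) = a_0 = 0
y_1 = S_1(0) = a_1 = -1
y_2 = S_2(0) = a_2 = -3
y_3 = S_3(0) = a_3 = 5
y_4 = S_3(3) = -4
t_q=9/2 is in segment 2 (τ=3/2); S_2(τ)=1371/416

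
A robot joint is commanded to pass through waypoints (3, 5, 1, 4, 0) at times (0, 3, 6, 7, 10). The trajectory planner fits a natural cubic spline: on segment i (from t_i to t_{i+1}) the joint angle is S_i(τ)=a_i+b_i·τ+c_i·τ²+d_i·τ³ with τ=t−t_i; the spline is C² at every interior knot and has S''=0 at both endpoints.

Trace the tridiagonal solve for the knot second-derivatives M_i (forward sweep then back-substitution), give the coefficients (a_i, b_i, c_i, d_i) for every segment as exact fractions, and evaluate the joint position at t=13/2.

  seg 0: a=3 b=395/228 c=0 d=-9/76
  seg 1: a=5 b=-167/114 c=-81/76 d=253/684
  seg 2: a=1 b=485/228 c=43/19 d=-317/228
  seg 3: a=4 b=283/114 c=-145/76 d=145/684
S(13/2) = 1493/608

Δ: Δ0=2/3, Δ1=-4/3, Δ2=3, Δ3=-4/3
row 1: diag=12, rhs=-12; c'=1/4, d'=-1
row 2: denom=8−3·1/4=29/4; d'=(26−3·-1)/(29/4)=4
row 3: denom=8−1·4/29=228/29; d'=(-26−1·4)/(228/29)=-145/38
back: M3=-145/38
back: M2=4−4/29·-145/38=86/19
back: M1=-1−1/4·86/19=-81/38
M: M0=0, M1=-81/38, M2=86/19, M3=-145/38, M4=0
seg 0: a=3, c=M0/2=0, d=(M1−M0)/(6·3)=-9/76, b=Δ0−h0·(2M0+M1)/6=395/228
seg 1: a=5, c=M1/2=-81/76, d=(M2−M1)/(6·3)=253/684, b=Δ1−h1·(2M1+M2)/6=-167/114
seg 2: a=1, c=M2/2=43/19, d=(M3−M2)/(6·1)=-317/228, b=Δ2−h2·(2M2+M3)/6=485/228
seg 3: a=4, c=M3/2=-145/76, d=(M4−M3)/(6·3)=145/684, b=Δ3−h3·(2M3+M4)/6=283/114
t_q=13/2 → seg 2, τ=1/2; S=1+485/228·τ+43/19·τ²+-317/228·τ³=1493/608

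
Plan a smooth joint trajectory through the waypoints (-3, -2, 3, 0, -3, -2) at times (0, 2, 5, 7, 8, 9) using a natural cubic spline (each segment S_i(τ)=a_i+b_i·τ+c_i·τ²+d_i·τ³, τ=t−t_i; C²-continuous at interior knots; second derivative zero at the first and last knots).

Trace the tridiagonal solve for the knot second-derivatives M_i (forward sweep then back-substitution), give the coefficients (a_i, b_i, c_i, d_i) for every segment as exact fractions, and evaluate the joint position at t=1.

Δ: Δ0=1/2, Δ1=5/3, Δ2=-3/2, Δ3=-3, Δ4=1
row 1: diag=10, rhs=7; c'=3/10, d'=7/10
row 2: denom=10−3·3/10=91/10; d'=(-19−3·7/10)/(91/10)=-211/91
row 3: denom=6−2·20/91=506/91; d'=(-9−2·-211/91)/(506/91)=-397/506
row 4: denom=4−1·91/506=1933/506; d'=(24−1·-397/506)/(1933/506)=12541/1933
back: M4=12541/1933
back: M3=-397/506−91/506·12541/1933=-3772/1933
back: M2=-211/91−20/91·-3772/1933=-3653/1933
back: M1=7/10−3/10·-3653/1933=2449/1933
M: M0=0, M1=2449/1933, M2=-3653/1933, M3=-3772/1933, M4=12541/1933, M5=0
seg 0: a=-3, c=M0/2=0, d=(M1−M0)/(6·2)=2449/23196, b=Δ0−h0·(2M0+M1)/6=901/11598
seg 1: a=-2, c=M1/2=2449/3866, d=(M2−M1)/(6·3)=-339/1933, b=Δ1−h1·(2M1+M2)/6=15595/11598
seg 2: a=3, c=M2/2=-3653/3866, d=(M3−M2)/(6·2)=-119/23196, b=Δ2−h2·(2M2+M3)/6=4759/11598
seg 3: a=0, c=M3/2=-1886/1933, d=(M4−M3)/(6·1)=16313/11598, b=Δ3−h3·(2M3+M4)/6=-39791/11598
seg 4: a=-3, c=M4/2=12541/3866, d=(M5−M4)/(6·1)=-12541/11598, b=Δ4−h4·(2M4+M5)/6=-6742/5799
t_q=1 → seg 0, τ=1; S=-3+901/11598·τ+0·τ²+2449/23196·τ³=-21779/7732

  seg 0: a=-3 b=901/11598 c=0 d=2449/23196
  seg 1: a=-2 b=15595/11598 c=2449/3866 d=-339/1933
  seg 2: a=3 b=4759/11598 c=-3653/3866 d=-119/23196
  seg 3: a=0 b=-39791/11598 c=-1886/1933 d=16313/11598
  seg 4: a=-3 b=-6742/5799 c=12541/3866 d=-12541/11598
S(1) = -21779/7732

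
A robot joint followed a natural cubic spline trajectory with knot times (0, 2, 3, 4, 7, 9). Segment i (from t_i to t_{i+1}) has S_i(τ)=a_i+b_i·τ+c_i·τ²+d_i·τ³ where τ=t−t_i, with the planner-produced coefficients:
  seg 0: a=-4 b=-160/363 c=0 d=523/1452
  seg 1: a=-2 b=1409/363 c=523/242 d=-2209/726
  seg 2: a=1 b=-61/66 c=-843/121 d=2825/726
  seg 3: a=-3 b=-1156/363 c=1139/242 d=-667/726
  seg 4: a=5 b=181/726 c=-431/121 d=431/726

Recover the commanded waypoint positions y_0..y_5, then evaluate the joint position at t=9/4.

y_0 = S_0(0) = a_0 = -4
y_1 = S_1(0) = a_1 = -2
y_2 = S_2(0) = a_2 = 1
y_3 = S_3(0) = a_3 = -3
y_4 = S_4(0) = a_4 = 5
y_5 = S_4(2) = -4
t_q=9/4 is in segment 1 (τ=1/4); S_1(τ)=-14591/15488

y_0=-4 y_1=-2 y_2=1 y_3=-3 y_4=5 y_5=-4
S(9/4) = -14591/15488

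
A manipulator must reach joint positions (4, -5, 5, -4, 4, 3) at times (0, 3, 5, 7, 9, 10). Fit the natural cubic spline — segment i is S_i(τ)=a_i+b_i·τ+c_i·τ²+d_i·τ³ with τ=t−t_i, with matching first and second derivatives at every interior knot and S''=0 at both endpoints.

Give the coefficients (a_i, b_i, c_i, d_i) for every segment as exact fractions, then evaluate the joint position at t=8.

  seg 0: a=4 b=-2553/388 c=0 d=463/1164
  seg 1: a=-5 b=807/194 c=1389/388 d=-613/388
  seg 2: a=5 b=-93/194 c=-2289/388 d=1509/776
  seg 3: a=-4 b=-72/97 c=1119/194 d=-659/388
  seg 4: a=4 b=189/97 c=-429/97 d=143/97
S(8) = -261/388

Δ: Δ0=-3, Δ1=5, Δ2=-9/2, Δ3=4, Δ4=-1
row 1: diag=10, rhs=48; c'=1/5, d'=24/5
row 2: denom=8−2·1/5=38/5; d'=(-57−2·24/5)/(38/5)=-333/38
row 3: denom=8−2·5/19=142/19; d'=(51−2·-333/38)/(142/19)=651/71
row 4: denom=6−2·19/71=388/71; d'=(-30−2·651/71)/(388/71)=-858/97
back: M4=-858/97
back: M3=651/71−19/71·-858/97=1119/97
back: M2=-333/38−5/19·1119/97=-2289/194
back: M1=24/5−1/5·-2289/194=1389/194
M: M0=0, M1=1389/194, M2=-2289/194, M3=1119/97, M4=-858/97, M5=0
seg 0: a=4, c=M0/2=0, d=(M1−M0)/(6·3)=463/1164, b=Δ0−h0·(2M0+M1)/6=-2553/388
seg 1: a=-5, c=M1/2=1389/388, d=(M2−M1)/(6·2)=-613/388, b=Δ1−h1·(2M1+M2)/6=807/194
seg 2: a=5, c=M2/2=-2289/388, d=(M3−M2)/(6·2)=1509/776, b=Δ2−h2·(2M2+M3)/6=-93/194
seg 3: a=-4, c=M3/2=1119/194, d=(M4−M3)/(6·2)=-659/388, b=Δ3−h3·(2M3+M4)/6=-72/97
seg 4: a=4, c=M4/2=-429/97, d=(M5−M4)/(6·1)=143/97, b=Δ4−h4·(2M4+M5)/6=189/97
t_q=8 → seg 3, τ=1; S=-4+-72/97·τ+1119/194·τ²+-659/388·τ³=-261/388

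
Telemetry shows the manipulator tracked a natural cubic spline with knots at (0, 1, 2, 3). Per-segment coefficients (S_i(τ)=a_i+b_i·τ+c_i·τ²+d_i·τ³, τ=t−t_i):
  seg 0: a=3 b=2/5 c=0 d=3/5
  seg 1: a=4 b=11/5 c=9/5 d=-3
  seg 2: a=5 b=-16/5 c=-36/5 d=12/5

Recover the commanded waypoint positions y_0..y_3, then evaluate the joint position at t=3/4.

y_0 = S_0(0) = a_0 = 3
y_1 = S_1(0) = a_1 = 4
y_2 = S_2(0) = a_2 = 5
y_3 = S_2(1) = -3
t_q=3/4 is in segment 0 (τ=3/4); S_0(τ)=1137/320

y_0=3 y_1=4 y_2=5 y_3=-3
S(3/4) = 1137/320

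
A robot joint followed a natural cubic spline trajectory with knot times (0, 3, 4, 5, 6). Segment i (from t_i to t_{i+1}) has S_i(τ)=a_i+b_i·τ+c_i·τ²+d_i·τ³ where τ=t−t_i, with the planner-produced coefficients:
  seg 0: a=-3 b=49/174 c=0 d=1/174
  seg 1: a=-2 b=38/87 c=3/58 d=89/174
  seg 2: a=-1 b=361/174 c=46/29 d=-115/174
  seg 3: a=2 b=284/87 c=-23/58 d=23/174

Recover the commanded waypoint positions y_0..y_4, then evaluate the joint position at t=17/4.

y_0=-3 y_1=-2 y_2=-1 y_3=2 y_4=5
S(17/4) = -1457/3712

y_0 = S_0(0) = a_0 = -3
y_1 = S_1(0) = a_1 = -2
y_2 = S_2(0) = a_2 = -1
y_3 = S_3(0) = a_3 = 2
y_4 = S_3(1) = 5
t_q=17/4 is in segment 2 (τ=1/4); S_2(τ)=-1457/3712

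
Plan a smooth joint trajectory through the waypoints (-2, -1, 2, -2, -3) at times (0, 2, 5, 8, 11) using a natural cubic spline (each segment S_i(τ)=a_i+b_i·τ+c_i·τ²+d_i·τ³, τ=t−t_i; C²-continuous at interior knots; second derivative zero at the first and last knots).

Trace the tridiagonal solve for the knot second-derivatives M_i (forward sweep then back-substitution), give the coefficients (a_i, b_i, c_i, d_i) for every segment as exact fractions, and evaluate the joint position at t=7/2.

  seg 0: a=-2 b=50/207 c=0 d=107/1656
  seg 1: a=-1 b=421/414 c=107/276 d=-977/7452
  seg 2: a=2 b=-163/828 c=-164/207 d=1027/7452
  seg 3: a=-2 b=-509/414 c=371/828 d=-371/7452
S(7/2) = 703/736

Δ: Δ0=1/2, Δ1=1, Δ2=-4/3, Δ3=-1/3
row 1: diag=10, rhs=3; c'=3/10, d'=3/10
row 2: denom=12−3·3/10=111/10; d'=(-14−3·3/10)/(111/10)=-149/111
row 3: denom=12−3·10/37=414/37; d'=(6−3·-149/111)/(414/37)=371/414
back: M3=371/414
back: M2=-149/111−10/37·371/414=-328/207
back: M1=3/10−3/10·-328/207=107/138
M: M0=0, M1=107/138, M2=-328/207, M3=371/414, M4=0
seg 0: a=-2, c=M0/2=0, d=(M1−M0)/(6·2)=107/1656, b=Δ0−h0·(2M0+M1)/6=50/207
seg 1: a=-1, c=M1/2=107/276, d=(M2−M1)/(6·3)=-977/7452, b=Δ1−h1·(2M1+M2)/6=421/414
seg 2: a=2, c=M2/2=-164/207, d=(M3−M2)/(6·3)=1027/7452, b=Δ2−h2·(2M2+M3)/6=-163/828
seg 3: a=-2, c=M3/2=371/828, d=(M4−M3)/(6·3)=-371/7452, b=Δ3−h3·(2M3+M4)/6=-509/414
t_q=7/2 → seg 1, τ=3/2; S=-1+421/414·τ+107/276·τ²+-977/7452·τ³=703/736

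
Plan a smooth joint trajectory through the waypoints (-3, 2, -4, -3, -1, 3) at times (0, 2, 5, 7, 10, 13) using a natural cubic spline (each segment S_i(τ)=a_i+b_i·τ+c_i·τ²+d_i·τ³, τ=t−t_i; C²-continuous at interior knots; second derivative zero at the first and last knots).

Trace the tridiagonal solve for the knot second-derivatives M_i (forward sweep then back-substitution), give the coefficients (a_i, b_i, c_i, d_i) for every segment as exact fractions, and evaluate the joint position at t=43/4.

  seg 0: a=-3 b=7839/2138 c=0 d=-1247/4276
  seg 1: a=2 b=357/2138 c=-3741/2138 d=3295/9621
  seg 2: a=-4 b=-2319/2138 c=2849/2138 d=-1155/4276
  seg 3: a=-3 b=2147/2138 c=-308/1069 d=3379/57726
  seg 4: a=-1 b=915/1069 c=1531/6414 d=-1531/57726
S(43/4) = -32151/136832

Δ: Δ0=5/2, Δ1=-2, Δ2=1/2, Δ3=2/3, Δ4=4/3
row 1: diag=10, rhs=-27; c'=3/10, d'=-27/10
row 2: denom=10−3·3/10=91/10; d'=(15−3·-27/10)/(91/10)=33/13
row 3: denom=10−2·20/91=870/91; d'=(1−2·33/13)/(870/91)=-371/870
row 4: denom=12−3·91/290=3207/290; d'=(4−3·-371/870)/(3207/290)=1531/3207
back: M4=1531/3207
back: M3=-371/870−91/290·1531/3207=-616/1069
back: M2=33/13−20/91·-616/1069=2849/1069
back: M1=-27/10−3/10·2849/1069=-3741/1069
M: M0=0, M1=-3741/1069, M2=2849/1069, M3=-616/1069, M4=1531/3207, M5=0
seg 0: a=-3, c=M0/2=0, d=(M1−M0)/(6·2)=-1247/4276, b=Δ0−h0·(2M0+M1)/6=7839/2138
seg 1: a=2, c=M1/2=-3741/2138, d=(M2−M1)/(6·3)=3295/9621, b=Δ1−h1·(2M1+M2)/6=357/2138
seg 2: a=-4, c=M2/2=2849/2138, d=(M3−M2)/(6·2)=-1155/4276, b=Δ2−h2·(2M2+M3)/6=-2319/2138
seg 3: a=-3, c=M3/2=-308/1069, d=(M4−M3)/(6·3)=3379/57726, b=Δ3−h3·(2M3+M4)/6=2147/2138
seg 4: a=-1, c=M4/2=1531/6414, d=(M5−M4)/(6·3)=-1531/57726, b=Δ4−h4·(2M4+M5)/6=915/1069
t_q=43/4 → seg 4, τ=3/4; S=-1+915/1069·τ+1531/6414·τ²+-1531/57726·τ³=-32151/136832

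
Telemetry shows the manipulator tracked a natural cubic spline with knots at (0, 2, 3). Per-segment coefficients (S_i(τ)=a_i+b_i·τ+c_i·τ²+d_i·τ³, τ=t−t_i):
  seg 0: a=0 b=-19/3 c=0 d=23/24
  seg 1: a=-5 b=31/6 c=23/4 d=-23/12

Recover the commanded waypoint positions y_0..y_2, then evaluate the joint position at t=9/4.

y_0 = S_0(0) = a_0 = 0
y_1 = S_1(0) = a_1 = -5
y_2 = S_1(1) = 4
t_q=9/4 is in segment 1 (τ=1/4); S_1(τ)=-865/256

y_0=0 y_1=-5 y_2=4
S(9/4) = -865/256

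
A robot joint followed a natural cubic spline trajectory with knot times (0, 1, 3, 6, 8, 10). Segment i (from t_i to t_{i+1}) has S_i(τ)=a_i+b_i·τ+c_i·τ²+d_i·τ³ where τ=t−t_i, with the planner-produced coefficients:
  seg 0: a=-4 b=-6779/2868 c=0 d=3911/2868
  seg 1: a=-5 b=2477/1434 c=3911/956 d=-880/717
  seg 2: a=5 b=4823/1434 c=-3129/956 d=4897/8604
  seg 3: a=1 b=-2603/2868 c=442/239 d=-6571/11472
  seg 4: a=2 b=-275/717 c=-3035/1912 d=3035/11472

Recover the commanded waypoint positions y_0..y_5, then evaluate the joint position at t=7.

y_0 = S_0(0) = a_0 = -4
y_1 = S_1(0) = a_1 = -5
y_2 = S_2(0) = a_2 = 5
y_3 = S_3(0) = a_3 = 1
y_4 = S_4(0) = a_4 = 2
y_5 = S_4(2) = -3
t_q=7 is in segment 3 (τ=1); S_3(τ)=5235/3824

y_0=-4 y_1=-5 y_2=5 y_3=1 y_4=2 y_5=-3
S(7) = 5235/3824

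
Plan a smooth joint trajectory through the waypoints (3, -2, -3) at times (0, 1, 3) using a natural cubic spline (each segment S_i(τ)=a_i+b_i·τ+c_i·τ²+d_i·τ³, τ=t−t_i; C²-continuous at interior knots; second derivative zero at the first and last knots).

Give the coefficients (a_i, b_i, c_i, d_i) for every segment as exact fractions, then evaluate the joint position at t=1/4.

Δ: Δ0=-5, Δ1=-1/2
row 1: diag=6, rhs=27; c'=1/3, d'=9/2
back: M1=9/2
M: M0=0, M1=9/2, M2=0
seg 0: a=3, c=M0/2=0, d=(M1−M0)/(6·1)=3/4, b=Δ0−h0·(2M0+M1)/6=-23/4
seg 1: a=-2, c=M1/2=9/4, d=(M2−M1)/(6·2)=-3/8, b=Δ1−h1·(2M1+M2)/6=-7/2
t_q=1/4 → seg 0, τ=1/4; S=3+-23/4·τ+0·τ²+3/4·τ³=403/256

  seg 0: a=3 b=-23/4 c=0 d=3/4
  seg 1: a=-2 b=-7/2 c=9/4 d=-3/8
S(1/4) = 403/256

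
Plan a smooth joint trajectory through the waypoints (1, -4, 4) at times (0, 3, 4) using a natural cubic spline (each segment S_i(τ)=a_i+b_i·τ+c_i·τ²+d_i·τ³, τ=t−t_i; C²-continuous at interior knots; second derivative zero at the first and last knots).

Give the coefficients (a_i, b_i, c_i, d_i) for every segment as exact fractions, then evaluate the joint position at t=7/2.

  seg 0: a=1 b=-127/24 c=0 d=29/72
  seg 1: a=-4 b=67/12 c=29/8 d=-29/24
S(7/2) = -29/64

Δ: Δ0=-5/3, Δ1=8
row 1: diag=8, rhs=58; c'=1/8, d'=29/4
back: M1=29/4
M: M0=0, M1=29/4, M2=0
seg 0: a=1, c=M0/2=0, d=(M1−M0)/(6·3)=29/72, b=Δ0−h0·(2M0+M1)/6=-127/24
seg 1: a=-4, c=M1/2=29/8, d=(M2−M1)/(6·1)=-29/24, b=Δ1−h1·(2M1+M2)/6=67/12
t_q=7/2 → seg 1, τ=1/2; S=-4+67/12·τ+29/8·τ²+-29/24·τ³=-29/64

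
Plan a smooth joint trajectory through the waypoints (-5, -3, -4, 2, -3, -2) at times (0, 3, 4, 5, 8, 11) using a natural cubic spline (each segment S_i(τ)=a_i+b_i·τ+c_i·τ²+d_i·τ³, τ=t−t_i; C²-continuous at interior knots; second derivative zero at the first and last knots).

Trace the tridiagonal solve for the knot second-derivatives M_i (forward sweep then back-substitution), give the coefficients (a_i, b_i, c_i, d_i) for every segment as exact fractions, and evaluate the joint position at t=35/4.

Δ: Δ0=2/3, Δ1=-1, Δ2=6, Δ3=-5/3, Δ4=1/3
row 1: diag=8, rhs=-10; c'=1/8, d'=-5/4
row 2: denom=4−1·1/8=31/8; d'=(42−1·-5/4)/(31/8)=346/31
row 3: denom=8−1·8/31=240/31; d'=(-46−1·346/31)/(240/31)=-443/60
row 4: denom=12−3·31/80=867/80; d'=(12−3·-443/60)/(867/80)=2732/867
back: M4=2732/867
back: M3=-443/60−31/80·2732/867=-7460/867
back: M2=346/31−8/31·-7460/867=11602/867
back: M1=-5/4−1/8·11602/867=-2534/867
M: M0=0, M1=-2534/867, M2=11602/867, M3=-7460/867, M4=2732/867, M5=0
seg 0: a=-5, c=M0/2=0, d=(M1−M0)/(6·3)=-1267/7803, b=Δ0−h0·(2M0+M1)/6=615/289
seg 1: a=-3, c=M1/2=-1267/867, d=(M2−M1)/(6·1)=2356/867, b=Δ1−h1·(2M1+M2)/6=-652/289
seg 2: a=-4, c=M2/2=5801/867, d=(M3−M2)/(6·1)=-1059/289, b=Δ2−h2·(2M2+M3)/6=2578/867
seg 3: a=2, c=M3/2=-3730/867, d=(M4−M3)/(6·3)=5096/7803, b=Δ3−h3·(2M3+M4)/6=4649/867
seg 4: a=-3, c=M4/2=1366/867, d=(M5−M4)/(6·3)=-1366/7803, b=Δ4−h4·(2M4+M5)/6=-2443/867
t_q=35/4 → seg 4, τ=3/4; S=-3+-2443/867·τ+1366/867·τ²+-1366/7803·τ³=-39775/9248

  seg 0: a=-5 b=615/289 c=0 d=-1267/7803
  seg 1: a=-3 b=-652/289 c=-1267/867 d=2356/867
  seg 2: a=-4 b=2578/867 c=5801/867 d=-1059/289
  seg 3: a=2 b=4649/867 c=-3730/867 d=5096/7803
  seg 4: a=-3 b=-2443/867 c=1366/867 d=-1366/7803
S(35/4) = -39775/9248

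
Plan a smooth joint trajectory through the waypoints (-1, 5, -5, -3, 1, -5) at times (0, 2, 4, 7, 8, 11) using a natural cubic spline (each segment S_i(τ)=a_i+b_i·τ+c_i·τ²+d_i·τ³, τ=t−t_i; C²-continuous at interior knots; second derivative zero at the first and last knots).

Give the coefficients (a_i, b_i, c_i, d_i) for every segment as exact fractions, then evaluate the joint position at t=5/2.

Δ: Δ0=3, Δ1=-5, Δ2=2/3, Δ3=4, Δ4=-2
row 1: diag=8, rhs=-48; c'=1/4, d'=-6
row 2: denom=10−2·1/4=19/2; d'=(34−2·-6)/(19/2)=92/19
row 3: denom=8−3·6/19=134/19; d'=(20−3·92/19)/(134/19)=52/67
row 4: denom=8−1·19/134=1053/134; d'=(-36−1·52/67)/(1053/134)=-4928/1053
back: M4=-4928/1053
back: M3=52/67−19/134·-4928/1053=1516/1053
back: M2=92/19−6/19·1516/1053=1540/351
back: M1=-6−1/4·1540/351=-2491/351
M: M0=0, M1=-2491/351, M2=1540/351, M3=1516/1053, M4=-4928/1053, M5=0
seg 0: a=-1, c=M0/2=0, d=(M1−M0)/(6·2)=-2491/4212, b=Δ0−h0·(2M0+M1)/6=5650/1053
seg 1: a=5, c=M1/2=-2491/702, d=(M2−M1)/(6·2)=4031/4212, b=Δ1−h1·(2M1+M2)/6=-1823/1053
seg 2: a=-5, c=M2/2=770/351, d=(M3−M2)/(6·3)=-1552/9477, b=Δ2−h2·(2M2+M3)/6=-4676/1053
seg 3: a=-3, c=M3/2=758/1053, d=(M4−M3)/(6·1)=-358/351, b=Δ3−h3·(2M3+M4)/6=4528/1053
seg 4: a=1, c=M4/2=-2464/1053, d=(M5−M4)/(6·3)=2464/9477, b=Δ4−h4·(2M4+M5)/6=2822/1053
t_q=5/2 → seg 1, τ=1/2; S=5+-1823/1053·τ+-2491/702·τ²+4031/4212·τ³=2909/864

  seg 0: a=-1 b=5650/1053 c=0 d=-2491/4212
  seg 1: a=5 b=-1823/1053 c=-2491/702 d=4031/4212
  seg 2: a=-5 b=-4676/1053 c=770/351 d=-1552/9477
  seg 3: a=-3 b=4528/1053 c=758/1053 d=-358/351
  seg 4: a=1 b=2822/1053 c=-2464/1053 d=2464/9477
S(5/2) = 2909/864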